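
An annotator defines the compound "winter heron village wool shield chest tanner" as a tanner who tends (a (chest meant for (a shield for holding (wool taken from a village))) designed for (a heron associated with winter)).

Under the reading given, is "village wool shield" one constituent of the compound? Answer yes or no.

yes

The paraphrase groups the words so that "village wool shield" is one unit: it corresponds to a single parenthesized sub-phrase.
The full structure is [[[winter heron] [[[village wool] shield] chest]] tanner], in which [village wool shield] is a constituent.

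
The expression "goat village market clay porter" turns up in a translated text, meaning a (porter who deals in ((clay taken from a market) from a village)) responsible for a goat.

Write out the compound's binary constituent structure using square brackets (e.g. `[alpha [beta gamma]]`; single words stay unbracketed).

[goat [[village [market clay]] porter]]

The outermost head in the paraphrase is "porter" (specifically "village market clay porter"), modified by "goat".
Within "village market clay porter", the head is "porter" and the modifier is "village market clay".
Within "village market clay", the head is "clay" (specifically "market clay") and the modifier is "village".
Within "market clay", the head is "clay" and the modifier is "market".
Putting it together: [goat [[village [market clay]] porter]].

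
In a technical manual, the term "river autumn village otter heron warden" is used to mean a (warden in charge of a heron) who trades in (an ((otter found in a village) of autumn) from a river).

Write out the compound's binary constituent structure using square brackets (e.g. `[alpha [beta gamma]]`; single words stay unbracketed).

At the top level: head "warden" (specifically "heron warden"); modifier "river autumn village otter".
Inside "river autumn village otter": head "otter" (specifically "autumn village otter"), modifier "river".
Inside "autumn village otter": head "otter" (specifically "village otter"), modifier "autumn".
Inside "village otter": head "otter", modifier "village".
Inside "heron warden": head "warden", modifier "heron".
So the structure is [[river [autumn [village otter]]] [heron warden]].

[[river [autumn [village otter]]] [heron warden]]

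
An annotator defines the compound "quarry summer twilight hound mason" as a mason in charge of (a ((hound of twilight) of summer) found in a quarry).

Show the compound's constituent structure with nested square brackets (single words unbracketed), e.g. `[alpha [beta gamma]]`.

[[quarry [summer [twilight hound]]] mason]

The outermost head in the paraphrase is "mason", modified by "quarry summer twilight hound".
"quarry summer twilight hound" → head "hound" (specifically "summer twilight hound"), modifier "quarry".
"summer twilight hound" → head "hound" (specifically "twilight hound"), modifier "summer".
"twilight hound" → head "hound", modifier "twilight".
Assembled: [[quarry [summer [twilight hound]]] mason].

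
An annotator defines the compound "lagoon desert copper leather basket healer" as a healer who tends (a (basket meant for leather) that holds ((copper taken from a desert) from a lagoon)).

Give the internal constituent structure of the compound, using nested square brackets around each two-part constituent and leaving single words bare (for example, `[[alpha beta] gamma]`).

The outermost head in the paraphrase is "healer", modified by "lagoon desert copper leather basket".
Inside "lagoon desert copper leather basket": head "basket" (specifically "leather basket"), modifier "lagoon desert copper".
Inside "lagoon desert copper": head "copper" (specifically "desert copper"), modifier "lagoon".
Inside "desert copper": head "copper", modifier "desert".
Inside "leather basket": head "basket", modifier "leather".
Assembled: [[[lagoon [desert copper]] [leather basket]] healer].

[[[lagoon [desert copper]] [leather basket]] healer]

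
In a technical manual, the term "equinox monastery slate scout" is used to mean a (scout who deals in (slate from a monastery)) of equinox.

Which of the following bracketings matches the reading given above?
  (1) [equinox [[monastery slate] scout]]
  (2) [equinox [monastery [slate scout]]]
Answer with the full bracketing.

The paraphrase's head is the "scout" part ("monastery slate scout"); its modifier is "equinox".
That top-level split, carried through the inner groups, gives [equinox [[monastery slate] scout]].

[equinox [[monastery slate] scout]]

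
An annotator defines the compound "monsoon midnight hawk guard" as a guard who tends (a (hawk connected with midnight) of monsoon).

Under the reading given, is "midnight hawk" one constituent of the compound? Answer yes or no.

The paraphrase groups the words so that "midnight hawk" is one unit: it corresponds to a single parenthesized sub-phrase.
The full structure is [[monsoon [midnight hawk]] guard], in which [midnight hawk] is a constituent.

yes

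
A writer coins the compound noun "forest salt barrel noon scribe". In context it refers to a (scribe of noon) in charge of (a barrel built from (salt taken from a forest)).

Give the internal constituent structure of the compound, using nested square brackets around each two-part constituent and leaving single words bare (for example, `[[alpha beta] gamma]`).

[[[forest salt] barrel] [noon scribe]]

The outermost head in the paraphrase is "scribe" (specifically "noon scribe"), modified by "forest salt barrel".
Inside "forest salt barrel": head "barrel", modifier "forest salt".
Inside "forest salt": head "salt", modifier "forest".
Inside "noon scribe": head "scribe", modifier "noon".
Putting it together: [[[forest salt] barrel] [noon scribe]].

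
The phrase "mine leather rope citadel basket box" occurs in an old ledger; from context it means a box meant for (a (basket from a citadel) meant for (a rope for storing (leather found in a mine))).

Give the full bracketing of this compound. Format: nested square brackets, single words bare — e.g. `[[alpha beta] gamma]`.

[[[[mine leather] rope] [citadel basket]] box]

At the top level: head "box"; modifier "mine leather rope citadel basket".
Within "mine leather rope citadel basket", the head is "basket" (specifically "citadel basket") and the modifier is "mine leather rope".
Within "mine leather rope", the head is "rope" and the modifier is "mine leather".
Within "mine leather", the head is "leather" and the modifier is "mine".
Within "citadel basket", the head is "basket" and the modifier is "citadel".
Putting it together: [[[[mine leather] rope] [citadel basket]] box].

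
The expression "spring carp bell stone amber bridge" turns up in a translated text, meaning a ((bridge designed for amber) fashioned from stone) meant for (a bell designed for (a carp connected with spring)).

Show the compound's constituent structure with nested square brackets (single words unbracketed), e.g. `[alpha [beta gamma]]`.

Whole compound: head "bridge" (specifically "stone amber bridge"), modifier "spring carp bell".
Within "spring carp bell", the head is "bell" and the modifier is "spring carp".
Within "spring carp", the head is "carp" and the modifier is "spring".
Within "stone amber bridge", the head is "bridge" (specifically "amber bridge") and the modifier is "stone".
Within "amber bridge", the head is "bridge" and the modifier is "amber".
Putting it together: [[[spring carp] bell] [stone [amber bridge]]].

[[[spring carp] bell] [stone [amber bridge]]]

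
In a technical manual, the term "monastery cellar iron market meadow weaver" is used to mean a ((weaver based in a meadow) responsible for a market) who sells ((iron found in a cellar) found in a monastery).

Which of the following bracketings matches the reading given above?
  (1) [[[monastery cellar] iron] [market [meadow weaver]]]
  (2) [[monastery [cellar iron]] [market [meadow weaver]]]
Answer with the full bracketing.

The paraphrase's head is the "weaver" part ("market meadow weaver"); its modifier is "monastery cellar iron".
That top-level split, carried through the inner groups, gives [[monastery [cellar iron]] [market [meadow weaver]]].

[[monastery [cellar iron]] [market [meadow weaver]]]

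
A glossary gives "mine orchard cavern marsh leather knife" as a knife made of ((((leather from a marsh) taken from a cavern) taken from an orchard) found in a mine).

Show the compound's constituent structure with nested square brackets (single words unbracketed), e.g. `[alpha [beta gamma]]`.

[[mine [orchard [cavern [marsh leather]]]] knife]

Whole compound: head "knife", modifier "mine orchard cavern marsh leather".
Inside "mine orchard cavern marsh leather": head "leather" (specifically "orchard cavern marsh leather"), modifier "mine".
Inside "orchard cavern marsh leather": head "leather" (specifically "cavern marsh leather"), modifier "orchard".
Inside "cavern marsh leather": head "leather" (specifically "marsh leather"), modifier "cavern".
Inside "marsh leather": head "leather", modifier "marsh".
So the structure is [[mine [orchard [cavern [marsh leather]]]] knife].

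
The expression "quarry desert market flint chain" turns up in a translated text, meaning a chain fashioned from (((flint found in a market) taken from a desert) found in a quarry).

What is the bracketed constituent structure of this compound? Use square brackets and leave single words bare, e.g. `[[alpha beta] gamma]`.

The outermost head in the paraphrase is "chain", modified by "quarry desert market flint".
Within "quarry desert market flint", the head is "flint" (specifically "desert market flint") and the modifier is "quarry".
Within "desert market flint", the head is "flint" (specifically "market flint") and the modifier is "desert".
Within "market flint", the head is "flint" and the modifier is "market".
Assembled: [[quarry [desert [market flint]]] chain].

[[quarry [desert [market flint]]] chain]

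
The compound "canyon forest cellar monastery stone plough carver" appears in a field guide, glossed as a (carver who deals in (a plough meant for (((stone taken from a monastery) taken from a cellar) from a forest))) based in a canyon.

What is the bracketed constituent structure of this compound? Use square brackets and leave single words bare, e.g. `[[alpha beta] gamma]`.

[canyon [[[forest [cellar [monastery stone]]] plough] carver]]

Overall it is a kind of carver (specifically "forest cellar monastery stone plough carver"); the modifier is "canyon".
Within "forest cellar monastery stone plough carver", the head is "carver" and the modifier is "forest cellar monastery stone plough".
Within "forest cellar monastery stone plough", the head is "plough" and the modifier is "forest cellar monastery stone".
Within "forest cellar monastery stone", the head is "stone" (specifically "cellar monastery stone") and the modifier is "forest".
Within "cellar monastery stone", the head is "stone" (specifically "monastery stone") and the modifier is "cellar".
Within "monastery stone", the head is "stone" and the modifier is "monastery".
Putting it together: [canyon [[[forest [cellar [monastery stone]]] plough] carver]].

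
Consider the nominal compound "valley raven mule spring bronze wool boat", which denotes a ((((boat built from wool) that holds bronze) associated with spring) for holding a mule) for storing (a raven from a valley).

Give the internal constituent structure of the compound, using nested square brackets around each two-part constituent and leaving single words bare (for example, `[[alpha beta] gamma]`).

Whole compound: head "boat" (specifically "mule spring bronze wool boat"), modifier "valley raven".
"valley raven" → head "raven", modifier "valley".
"mule spring bronze wool boat" → head "boat" (specifically "spring bronze wool boat"), modifier "mule".
"spring bronze wool boat" → head "boat" (specifically "bronze wool boat"), modifier "spring".
"bronze wool boat" → head "boat" (specifically "wool boat"), modifier "bronze".
"wool boat" → head "boat", modifier "wool".
Putting it together: [[valley raven] [mule [spring [bronze [wool boat]]]]].

[[valley raven] [mule [spring [bronze [wool boat]]]]]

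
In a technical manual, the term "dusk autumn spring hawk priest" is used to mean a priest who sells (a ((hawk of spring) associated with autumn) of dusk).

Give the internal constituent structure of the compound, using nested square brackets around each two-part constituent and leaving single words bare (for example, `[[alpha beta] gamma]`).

[[dusk [autumn [spring hawk]]] priest]

The outermost head in the paraphrase is "priest", modified by "dusk autumn spring hawk".
"dusk autumn spring hawk" → head "hawk" (specifically "autumn spring hawk"), modifier "dusk".
"autumn spring hawk" → head "hawk" (specifically "spring hawk"), modifier "autumn".
"spring hawk" → head "hawk", modifier "spring".
Assembled: [[dusk [autumn [spring hawk]]] priest].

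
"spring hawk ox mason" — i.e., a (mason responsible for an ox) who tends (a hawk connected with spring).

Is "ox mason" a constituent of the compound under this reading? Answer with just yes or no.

yes

The paraphrase groups the words so that "ox mason" is one unit: it corresponds to a single parenthesized sub-phrase.
The full structure is [[spring hawk] [ox mason]], in which [ox mason] is a constituent.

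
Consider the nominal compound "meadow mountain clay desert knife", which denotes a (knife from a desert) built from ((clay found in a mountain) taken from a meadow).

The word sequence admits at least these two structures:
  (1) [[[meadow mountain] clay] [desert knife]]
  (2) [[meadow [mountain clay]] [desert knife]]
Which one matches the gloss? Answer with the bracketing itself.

[[meadow [mountain clay]] [desert knife]]

The paraphrase's head is the "knife" part ("desert knife"); its modifier is "meadow mountain clay".
That top-level split, carried through the inner groups, gives [[meadow [mountain clay]] [desert knife]].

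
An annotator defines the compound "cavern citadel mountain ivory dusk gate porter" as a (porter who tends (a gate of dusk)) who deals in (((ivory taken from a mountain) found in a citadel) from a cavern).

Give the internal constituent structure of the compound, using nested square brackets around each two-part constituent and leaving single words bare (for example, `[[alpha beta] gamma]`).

[[cavern [citadel [mountain ivory]]] [[dusk gate] porter]]

The outermost head in the paraphrase is "porter" (specifically "dusk gate porter"), modified by "cavern citadel mountain ivory".
"cavern citadel mountain ivory" → head "ivory" (specifically "citadel mountain ivory"), modifier "cavern".
"citadel mountain ivory" → head "ivory" (specifically "mountain ivory"), modifier "citadel".
"mountain ivory" → head "ivory", modifier "mountain".
"dusk gate porter" → head "porter", modifier "dusk gate".
"dusk gate" → head "gate", modifier "dusk".
Assembled: [[cavern [citadel [mountain ivory]]] [[dusk gate] porter]].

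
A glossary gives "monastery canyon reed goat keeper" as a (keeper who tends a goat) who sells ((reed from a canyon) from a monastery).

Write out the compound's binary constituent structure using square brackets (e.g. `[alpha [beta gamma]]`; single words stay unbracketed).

The outermost head in the paraphrase is "keeper" (specifically "goat keeper"), modified by "monastery canyon reed".
"monastery canyon reed" → head "reed" (specifically "canyon reed"), modifier "monastery".
"canyon reed" → head "reed", modifier "canyon".
"goat keeper" → head "keeper", modifier "goat".
So the structure is [[monastery [canyon reed]] [goat keeper]].

[[monastery [canyon reed]] [goat keeper]]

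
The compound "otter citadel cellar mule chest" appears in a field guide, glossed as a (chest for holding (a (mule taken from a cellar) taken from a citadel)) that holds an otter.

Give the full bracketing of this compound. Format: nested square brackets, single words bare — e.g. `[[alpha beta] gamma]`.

The outermost head in the paraphrase is "chest" (specifically "citadel cellar mule chest"), modified by "otter".
Within "citadel cellar mule chest", the head is "chest" and the modifier is "citadel cellar mule".
Within "citadel cellar mule", the head is "mule" (specifically "cellar mule") and the modifier is "citadel".
Within "cellar mule", the head is "mule" and the modifier is "cellar".
Putting it together: [otter [[citadel [cellar mule]] chest]].

[otter [[citadel [cellar mule]] chest]]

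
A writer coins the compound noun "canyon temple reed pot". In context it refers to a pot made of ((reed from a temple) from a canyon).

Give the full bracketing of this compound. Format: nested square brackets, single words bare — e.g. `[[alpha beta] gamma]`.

At the top level: head "pot"; modifier "canyon temple reed".
"canyon temple reed" → head "reed" (specifically "temple reed"), modifier "canyon".
"temple reed" → head "reed", modifier "temple".
Putting it together: [[canyon [temple reed]] pot].

[[canyon [temple reed]] pot]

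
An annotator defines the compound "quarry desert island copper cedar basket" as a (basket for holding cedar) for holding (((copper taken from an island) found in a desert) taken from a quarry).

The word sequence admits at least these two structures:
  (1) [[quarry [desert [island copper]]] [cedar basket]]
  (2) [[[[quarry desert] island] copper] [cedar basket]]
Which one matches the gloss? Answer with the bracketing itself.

The paraphrase's head is the "basket" part ("cedar basket"); its modifier is "quarry desert island copper".
That top-level split, carried through the inner groups, gives [[quarry [desert [island copper]]] [cedar basket]].

[[quarry [desert [island copper]]] [cedar basket]]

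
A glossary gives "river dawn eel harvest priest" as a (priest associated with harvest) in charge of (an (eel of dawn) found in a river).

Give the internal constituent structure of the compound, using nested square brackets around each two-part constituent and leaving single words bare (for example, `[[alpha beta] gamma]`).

Whole compound: head "priest" (specifically "harvest priest"), modifier "river dawn eel".
"river dawn eel" → head "eel" (specifically "dawn eel"), modifier "river".
"dawn eel" → head "eel", modifier "dawn".
"harvest priest" → head "priest", modifier "harvest".
Putting it together: [[river [dawn eel]] [harvest priest]].

[[river [dawn eel]] [harvest priest]]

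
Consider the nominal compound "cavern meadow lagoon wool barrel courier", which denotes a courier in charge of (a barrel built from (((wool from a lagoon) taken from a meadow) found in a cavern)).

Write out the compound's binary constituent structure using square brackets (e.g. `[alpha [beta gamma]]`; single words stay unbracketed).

[[[cavern [meadow [lagoon wool]]] barrel] courier]

At the top level: head "courier"; modifier "cavern meadow lagoon wool barrel".
Within "cavern meadow lagoon wool barrel", the head is "barrel" and the modifier is "cavern meadow lagoon wool".
Within "cavern meadow lagoon wool", the head is "wool" (specifically "meadow lagoon wool") and the modifier is "cavern".
Within "meadow lagoon wool", the head is "wool" (specifically "lagoon wool") and the modifier is "meadow".
Within "lagoon wool", the head is "wool" and the modifier is "lagoon".
So the structure is [[[cavern [meadow [lagoon wool]]] barrel] courier].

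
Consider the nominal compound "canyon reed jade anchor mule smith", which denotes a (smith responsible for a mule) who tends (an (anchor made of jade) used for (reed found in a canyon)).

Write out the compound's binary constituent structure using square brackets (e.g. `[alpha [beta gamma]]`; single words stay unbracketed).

Overall it is a kind of smith (specifically "mule smith"); the modifier is "canyon reed jade anchor".
Within "canyon reed jade anchor", the head is "anchor" (specifically "jade anchor") and the modifier is "canyon reed".
Within "canyon reed", the head is "reed" and the modifier is "canyon".
Within "jade anchor", the head is "anchor" and the modifier is "jade".
Within "mule smith", the head is "smith" and the modifier is "mule".
Putting it together: [[[canyon reed] [jade anchor]] [mule smith]].

[[[canyon reed] [jade anchor]] [mule smith]]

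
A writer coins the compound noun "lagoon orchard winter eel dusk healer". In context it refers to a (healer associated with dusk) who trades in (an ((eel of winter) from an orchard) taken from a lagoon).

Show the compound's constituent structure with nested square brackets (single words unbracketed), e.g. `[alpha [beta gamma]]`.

Overall it is a kind of healer (specifically "dusk healer"); the modifier is "lagoon orchard winter eel".
Within "lagoon orchard winter eel", the head is "eel" (specifically "orchard winter eel") and the modifier is "lagoon".
Within "orchard winter eel", the head is "eel" (specifically "winter eel") and the modifier is "orchard".
Within "winter eel", the head is "eel" and the modifier is "winter".
Within "dusk healer", the head is "healer" and the modifier is "dusk".
Assembled: [[lagoon [orchard [winter eel]]] [dusk healer]].

[[lagoon [orchard [winter eel]]] [dusk healer]]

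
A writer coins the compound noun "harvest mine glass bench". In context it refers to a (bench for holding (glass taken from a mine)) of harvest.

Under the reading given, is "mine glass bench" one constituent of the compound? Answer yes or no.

The paraphrase groups the words so that "mine glass bench" is one unit: it corresponds to a single parenthesized sub-phrase.
The full structure is [harvest [[mine glass] bench]], in which [mine glass bench] is a constituent.

yes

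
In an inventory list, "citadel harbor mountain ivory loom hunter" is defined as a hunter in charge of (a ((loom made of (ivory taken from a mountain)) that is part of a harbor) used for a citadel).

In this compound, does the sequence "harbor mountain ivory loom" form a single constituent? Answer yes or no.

The paraphrase groups the words so that "harbor mountain ivory loom" is one unit: it corresponds to a single parenthesized sub-phrase.
The full structure is [[citadel [harbor [[mountain ivory] loom]]] hunter], in which [harbor mountain ivory loom] is a constituent.

yes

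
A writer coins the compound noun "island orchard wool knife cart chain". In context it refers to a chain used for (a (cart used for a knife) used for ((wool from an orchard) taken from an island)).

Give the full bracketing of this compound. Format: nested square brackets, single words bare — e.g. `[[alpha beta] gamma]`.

Whole compound: head "chain", modifier "island orchard wool knife cart".
"island orchard wool knife cart" → head "cart" (specifically "knife cart"), modifier "island orchard wool".
"island orchard wool" → head "wool" (specifically "orchard wool"), modifier "island".
"orchard wool" → head "wool", modifier "orchard".
"knife cart" → head "cart", modifier "knife".
So the structure is [[[island [orchard wool]] [knife cart]] chain].

[[[island [orchard wool]] [knife cart]] chain]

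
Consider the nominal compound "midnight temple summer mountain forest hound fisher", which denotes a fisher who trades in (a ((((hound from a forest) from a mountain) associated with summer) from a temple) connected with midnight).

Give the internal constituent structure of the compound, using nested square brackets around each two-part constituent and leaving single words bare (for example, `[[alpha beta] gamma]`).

[[midnight [temple [summer [mountain [forest hound]]]]] fisher]

Overall it is a kind of fisher; the modifier is "midnight temple summer mountain forest hound".
Inside "midnight temple summer mountain forest hound": head "hound" (specifically "temple summer mountain forest hound"), modifier "midnight".
Inside "temple summer mountain forest hound": head "hound" (specifically "summer mountain forest hound"), modifier "temple".
Inside "summer mountain forest hound": head "hound" (specifically "mountain forest hound"), modifier "summer".
Inside "mountain forest hound": head "hound" (specifically "forest hound"), modifier "mountain".
Inside "forest hound": head "hound", modifier "forest".
Assembled: [[midnight [temple [summer [mountain [forest hound]]]]] fisher].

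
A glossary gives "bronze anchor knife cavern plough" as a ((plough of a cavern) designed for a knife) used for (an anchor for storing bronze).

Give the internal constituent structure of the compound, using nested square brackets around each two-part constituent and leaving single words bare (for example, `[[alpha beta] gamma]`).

[[bronze anchor] [knife [cavern plough]]]

The outermost head in the paraphrase is "plough" (specifically "knife cavern plough"), modified by "bronze anchor".
Within "bronze anchor", the head is "anchor" and the modifier is "bronze".
Within "knife cavern plough", the head is "plough" (specifically "cavern plough") and the modifier is "knife".
Within "cavern plough", the head is "plough" and the modifier is "cavern".
So the structure is [[bronze anchor] [knife [cavern plough]]].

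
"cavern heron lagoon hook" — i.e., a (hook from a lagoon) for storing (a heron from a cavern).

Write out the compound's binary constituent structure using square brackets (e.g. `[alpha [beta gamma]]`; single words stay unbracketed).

[[cavern heron] [lagoon hook]]

At the top level: head "hook" (specifically "lagoon hook"); modifier "cavern heron".
Inside "cavern heron": head "heron", modifier "cavern".
Inside "lagoon hook": head "hook", modifier "lagoon".
Assembled: [[cavern heron] [lagoon hook]].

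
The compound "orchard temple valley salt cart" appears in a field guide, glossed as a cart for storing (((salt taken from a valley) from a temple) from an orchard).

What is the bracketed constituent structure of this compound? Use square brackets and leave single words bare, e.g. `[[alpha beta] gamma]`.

Overall it is a kind of cart; the modifier is "orchard temple valley salt".
"orchard temple valley salt" → head "salt" (specifically "temple valley salt"), modifier "orchard".
"temple valley salt" → head "salt" (specifically "valley salt"), modifier "temple".
"valley salt" → head "salt", modifier "valley".
So the structure is [[orchard [temple [valley salt]]] cart].

[[orchard [temple [valley salt]]] cart]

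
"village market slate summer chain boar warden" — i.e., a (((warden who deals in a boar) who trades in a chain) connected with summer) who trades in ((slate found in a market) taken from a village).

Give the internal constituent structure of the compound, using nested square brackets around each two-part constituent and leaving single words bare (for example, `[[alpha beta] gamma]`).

Whole compound: head "warden" (specifically "summer chain boar warden"), modifier "village market slate".
"village market slate" → head "slate" (specifically "market slate"), modifier "village".
"market slate" → head "slate", modifier "market".
"summer chain boar warden" → head "warden" (specifically "chain boar warden"), modifier "summer".
"chain boar warden" → head "warden" (specifically "boar warden"), modifier "chain".
"boar warden" → head "warden", modifier "boar".
So the structure is [[village [market slate]] [summer [chain [boar warden]]]].

[[village [market slate]] [summer [chain [boar warden]]]]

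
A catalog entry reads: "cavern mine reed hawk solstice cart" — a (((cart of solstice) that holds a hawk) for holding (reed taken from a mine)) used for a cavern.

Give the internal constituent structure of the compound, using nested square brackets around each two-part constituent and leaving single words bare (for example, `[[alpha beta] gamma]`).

Overall it is a kind of cart (specifically "mine reed hawk solstice cart"); the modifier is "cavern".
Within "mine reed hawk solstice cart", the head is "cart" (specifically "hawk solstice cart") and the modifier is "mine reed".
Within "mine reed", the head is "reed" and the modifier is "mine".
Within "hawk solstice cart", the head is "cart" (specifically "solstice cart") and the modifier is "hawk".
Within "solstice cart", the head is "cart" and the modifier is "solstice".
Putting it together: [cavern [[mine reed] [hawk [solstice cart]]]].

[cavern [[mine reed] [hawk [solstice cart]]]]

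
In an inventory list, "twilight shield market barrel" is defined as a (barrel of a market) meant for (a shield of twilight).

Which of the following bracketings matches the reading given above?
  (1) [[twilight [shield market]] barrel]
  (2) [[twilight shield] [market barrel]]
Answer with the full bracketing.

The paraphrase's head is the "barrel" part ("market barrel"); its modifier is "twilight shield".
That top-level split, carried through the inner groups, gives [[twilight shield] [market barrel]].

[[twilight shield] [market barrel]]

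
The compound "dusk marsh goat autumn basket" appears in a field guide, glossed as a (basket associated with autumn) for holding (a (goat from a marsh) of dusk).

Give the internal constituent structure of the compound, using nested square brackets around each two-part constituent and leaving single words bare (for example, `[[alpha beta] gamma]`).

At the top level: head "basket" (specifically "autumn basket"); modifier "dusk marsh goat".
Inside "dusk marsh goat": head "goat" (specifically "marsh goat"), modifier "dusk".
Inside "marsh goat": head "goat", modifier "marsh".
Inside "autumn basket": head "basket", modifier "autumn".
Putting it together: [[dusk [marsh goat]] [autumn basket]].

[[dusk [marsh goat]] [autumn basket]]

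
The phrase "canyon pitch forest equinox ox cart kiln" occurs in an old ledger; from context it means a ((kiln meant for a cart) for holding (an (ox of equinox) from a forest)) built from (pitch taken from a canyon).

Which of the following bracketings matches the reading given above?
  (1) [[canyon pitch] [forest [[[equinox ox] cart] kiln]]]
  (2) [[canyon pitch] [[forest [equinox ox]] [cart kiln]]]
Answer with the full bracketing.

[[canyon pitch] [[forest [equinox ox]] [cart kiln]]]

The paraphrase's head is the "kiln" part ("forest equinox ox cart kiln"); its modifier is "canyon pitch".
That top-level split, carried through the inner groups, gives [[canyon pitch] [[forest [equinox ox]] [cart kiln]]].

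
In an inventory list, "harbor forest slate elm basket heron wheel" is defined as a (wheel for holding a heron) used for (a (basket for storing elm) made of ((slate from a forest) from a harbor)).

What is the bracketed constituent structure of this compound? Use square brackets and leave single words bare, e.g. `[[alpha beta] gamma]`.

[[[harbor [forest slate]] [elm basket]] [heron wheel]]

At the top level: head "wheel" (specifically "heron wheel"); modifier "harbor forest slate elm basket".
"harbor forest slate elm basket" → head "basket" (specifically "elm basket"), modifier "harbor forest slate".
"harbor forest slate" → head "slate" (specifically "forest slate"), modifier "harbor".
"forest slate" → head "slate", modifier "forest".
"elm basket" → head "basket", modifier "elm".
"heron wheel" → head "wheel", modifier "heron".
Assembled: [[[harbor [forest slate]] [elm basket]] [heron wheel]].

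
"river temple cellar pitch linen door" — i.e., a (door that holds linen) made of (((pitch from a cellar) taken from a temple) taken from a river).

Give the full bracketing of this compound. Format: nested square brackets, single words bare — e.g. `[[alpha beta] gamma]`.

[[river [temple [cellar pitch]]] [linen door]]

Overall it is a kind of door (specifically "linen door"); the modifier is "river temple cellar pitch".
"river temple cellar pitch" → head "pitch" (specifically "temple cellar pitch"), modifier "river".
"temple cellar pitch" → head "pitch" (specifically "cellar pitch"), modifier "temple".
"cellar pitch" → head "pitch", modifier "cellar".
"linen door" → head "door", modifier "linen".
Putting it together: [[river [temple [cellar pitch]]] [linen door]].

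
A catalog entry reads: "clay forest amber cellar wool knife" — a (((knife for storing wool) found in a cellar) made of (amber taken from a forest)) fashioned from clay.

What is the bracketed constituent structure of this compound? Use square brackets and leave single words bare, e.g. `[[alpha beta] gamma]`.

[clay [[forest amber] [cellar [wool knife]]]]

Overall it is a kind of knife (specifically "forest amber cellar wool knife"); the modifier is "clay".
Inside "forest amber cellar wool knife": head "knife" (specifically "cellar wool knife"), modifier "forest amber".
Inside "forest amber": head "amber", modifier "forest".
Inside "cellar wool knife": head "knife" (specifically "wool knife"), modifier "cellar".
Inside "wool knife": head "knife", modifier "wool".
Assembled: [clay [[forest amber] [cellar [wool knife]]]].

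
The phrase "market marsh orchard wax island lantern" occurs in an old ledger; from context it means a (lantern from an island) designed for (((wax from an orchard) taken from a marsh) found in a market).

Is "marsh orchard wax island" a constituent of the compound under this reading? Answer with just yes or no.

no

The top-level split is [market marsh orchard wax] [island lantern]; the full structure is [[market [marsh [orchard wax]]] [island lantern]].
"marsh orchard wax island" straddles a constituent boundary, so it is not a single unit.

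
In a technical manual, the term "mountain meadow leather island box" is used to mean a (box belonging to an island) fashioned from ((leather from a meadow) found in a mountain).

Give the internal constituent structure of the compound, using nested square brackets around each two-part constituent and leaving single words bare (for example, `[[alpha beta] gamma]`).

[[mountain [meadow leather]] [island box]]

Whole compound: head "box" (specifically "island box"), modifier "mountain meadow leather".
Within "mountain meadow leather", the head is "leather" (specifically "meadow leather") and the modifier is "mountain".
Within "meadow leather", the head is "leather" and the modifier is "meadow".
Within "island box", the head is "box" and the modifier is "island".
Assembled: [[mountain [meadow leather]] [island box]].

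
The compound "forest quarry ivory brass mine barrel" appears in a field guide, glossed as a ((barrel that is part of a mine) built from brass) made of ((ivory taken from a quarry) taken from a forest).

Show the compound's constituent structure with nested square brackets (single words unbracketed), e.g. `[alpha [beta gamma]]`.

[[forest [quarry ivory]] [brass [mine barrel]]]

Overall it is a kind of barrel (specifically "brass mine barrel"); the modifier is "forest quarry ivory".
Inside "forest quarry ivory": head "ivory" (specifically "quarry ivory"), modifier "forest".
Inside "quarry ivory": head "ivory", modifier "quarry".
Inside "brass mine barrel": head "barrel" (specifically "mine barrel"), modifier "brass".
Inside "mine barrel": head "barrel", modifier "mine".
Putting it together: [[forest [quarry ivory]] [brass [mine barrel]]].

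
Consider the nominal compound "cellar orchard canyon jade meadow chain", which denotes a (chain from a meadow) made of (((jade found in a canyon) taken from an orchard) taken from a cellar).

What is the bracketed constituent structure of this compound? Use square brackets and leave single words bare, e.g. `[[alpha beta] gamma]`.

[[cellar [orchard [canyon jade]]] [meadow chain]]

Whole compound: head "chain" (specifically "meadow chain"), modifier "cellar orchard canyon jade".
Within "cellar orchard canyon jade", the head is "jade" (specifically "orchard canyon jade") and the modifier is "cellar".
Within "orchard canyon jade", the head is "jade" (specifically "canyon jade") and the modifier is "orchard".
Within "canyon jade", the head is "jade" and the modifier is "canyon".
Within "meadow chain", the head is "chain" and the modifier is "meadow".
So the structure is [[cellar [orchard [canyon jade]]] [meadow chain]].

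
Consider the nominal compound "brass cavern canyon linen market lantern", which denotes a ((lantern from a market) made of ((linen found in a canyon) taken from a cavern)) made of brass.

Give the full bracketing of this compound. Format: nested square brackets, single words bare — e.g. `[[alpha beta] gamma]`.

Overall it is a kind of lantern (specifically "cavern canyon linen market lantern"); the modifier is "brass".
"cavern canyon linen market lantern" → head "lantern" (specifically "market lantern"), modifier "cavern canyon linen".
"cavern canyon linen" → head "linen" (specifically "canyon linen"), modifier "cavern".
"canyon linen" → head "linen", modifier "canyon".
"market lantern" → head "lantern", modifier "market".
Assembled: [brass [[cavern [canyon linen]] [market lantern]]].

[brass [[cavern [canyon linen]] [market lantern]]]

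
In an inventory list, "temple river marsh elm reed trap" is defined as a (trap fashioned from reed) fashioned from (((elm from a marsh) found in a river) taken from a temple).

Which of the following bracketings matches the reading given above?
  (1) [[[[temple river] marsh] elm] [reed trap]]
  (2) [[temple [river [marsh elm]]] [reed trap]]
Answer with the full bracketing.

[[temple [river [marsh elm]]] [reed trap]]

The paraphrase's head is the "trap" part ("reed trap"); its modifier is "temple river marsh elm".
That top-level split, carried through the inner groups, gives [[temple [river [marsh elm]]] [reed trap]].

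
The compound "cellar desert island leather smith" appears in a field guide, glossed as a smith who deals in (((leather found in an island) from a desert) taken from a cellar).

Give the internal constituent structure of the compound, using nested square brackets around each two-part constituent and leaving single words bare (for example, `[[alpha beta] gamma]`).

Overall it is a kind of smith; the modifier is "cellar desert island leather".
Within "cellar desert island leather", the head is "leather" (specifically "desert island leather") and the modifier is "cellar".
Within "desert island leather", the head is "leather" (specifically "island leather") and the modifier is "desert".
Within "island leather", the head is "leather" and the modifier is "island".
So the structure is [[cellar [desert [island leather]]] smith].

[[cellar [desert [island leather]]] smith]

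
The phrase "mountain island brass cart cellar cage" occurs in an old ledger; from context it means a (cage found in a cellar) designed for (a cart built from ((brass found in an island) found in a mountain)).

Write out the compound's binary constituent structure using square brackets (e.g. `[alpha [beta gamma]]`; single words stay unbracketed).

[[[mountain [island brass]] cart] [cellar cage]]

The outermost head in the paraphrase is "cage" (specifically "cellar cage"), modified by "mountain island brass cart".
Inside "mountain island brass cart": head "cart", modifier "mountain island brass".
Inside "mountain island brass": head "brass" (specifically "island brass"), modifier "mountain".
Inside "island brass": head "brass", modifier "island".
Inside "cellar cage": head "cage", modifier "cellar".
So the structure is [[[mountain [island brass]] cart] [cellar cage]].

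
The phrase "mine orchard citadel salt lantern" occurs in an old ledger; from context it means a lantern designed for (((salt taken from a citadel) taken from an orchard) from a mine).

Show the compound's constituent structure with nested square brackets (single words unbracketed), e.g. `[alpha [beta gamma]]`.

Whole compound: head "lantern", modifier "mine orchard citadel salt".
"mine orchard citadel salt" → head "salt" (specifically "orchard citadel salt"), modifier "mine".
"orchard citadel salt" → head "salt" (specifically "citadel salt"), modifier "orchard".
"citadel salt" → head "salt", modifier "citadel".
Assembled: [[mine [orchard [citadel salt]]] lantern].

[[mine [orchard [citadel salt]]] lantern]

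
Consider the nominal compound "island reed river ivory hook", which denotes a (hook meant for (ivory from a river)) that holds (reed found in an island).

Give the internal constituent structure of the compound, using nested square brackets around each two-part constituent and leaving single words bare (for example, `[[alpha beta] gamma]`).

Overall it is a kind of hook (specifically "river ivory hook"); the modifier is "island reed".
Within "island reed", the head is "reed" and the modifier is "island".
Within "river ivory hook", the head is "hook" and the modifier is "river ivory".
Within "river ivory", the head is "ivory" and the modifier is "river".
So the structure is [[island reed] [[river ivory] hook]].

[[island reed] [[river ivory] hook]]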